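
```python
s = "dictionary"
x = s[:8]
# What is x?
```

s has length 10. The slice s[:8] selects indices [0, 1, 2, 3, 4, 5, 6, 7] (0->'d', 1->'i', 2->'c', 3->'t', 4->'i', 5->'o', 6->'n', 7->'a'), giving 'dictiona'.

'dictiona'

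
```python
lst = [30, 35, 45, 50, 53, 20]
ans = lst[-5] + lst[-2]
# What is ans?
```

lst has length 6. Negative index -5 maps to positive index 6 + (-5) = 1. lst[1] = 35.
lst has length 6. Negative index -2 maps to positive index 6 + (-2) = 4. lst[4] = 53.
Sum: 35 + 53 = 88.

88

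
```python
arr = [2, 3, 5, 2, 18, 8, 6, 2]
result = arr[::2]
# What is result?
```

arr has length 8. The slice arr[::2] selects indices [0, 2, 4, 6] (0->2, 2->5, 4->18, 6->6), giving [2, 5, 18, 6].

[2, 5, 18, 6]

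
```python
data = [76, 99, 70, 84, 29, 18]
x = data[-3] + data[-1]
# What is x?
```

data has length 6. Negative index -3 maps to positive index 6 + (-3) = 3. data[3] = 84.
data has length 6. Negative index -1 maps to positive index 6 + (-1) = 5. data[5] = 18.
Sum: 84 + 18 = 102.

102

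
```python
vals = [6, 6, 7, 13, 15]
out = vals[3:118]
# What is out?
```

vals has length 5. The slice vals[3:118] selects indices [3, 4] (3->13, 4->15), giving [13, 15].

[13, 15]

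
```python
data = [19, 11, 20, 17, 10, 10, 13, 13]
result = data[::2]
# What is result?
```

data has length 8. The slice data[::2] selects indices [0, 2, 4, 6] (0->19, 2->20, 4->10, 6->13), giving [19, 20, 10, 13].

[19, 20, 10, 13]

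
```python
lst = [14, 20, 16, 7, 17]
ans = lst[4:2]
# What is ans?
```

lst has length 5. The slice lst[4:2] resolves to an empty index range, so the result is [].

[]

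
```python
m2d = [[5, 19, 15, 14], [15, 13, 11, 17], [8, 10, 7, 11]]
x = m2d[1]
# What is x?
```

m2d has 3 rows. Row 1 is [15, 13, 11, 17].

[15, 13, 11, 17]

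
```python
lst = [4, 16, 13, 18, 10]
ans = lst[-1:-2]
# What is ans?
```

lst has length 5. The slice lst[-1:-2] resolves to an empty index range, so the result is [].

[]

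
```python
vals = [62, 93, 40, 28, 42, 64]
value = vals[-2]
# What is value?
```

vals has length 6. Negative index -2 maps to positive index 6 + (-2) = 4. vals[4] = 42.

42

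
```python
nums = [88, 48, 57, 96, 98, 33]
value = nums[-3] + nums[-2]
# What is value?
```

nums has length 6. Negative index -3 maps to positive index 6 + (-3) = 3. nums[3] = 96.
nums has length 6. Negative index -2 maps to positive index 6 + (-2) = 4. nums[4] = 98.
Sum: 96 + 98 = 194.

194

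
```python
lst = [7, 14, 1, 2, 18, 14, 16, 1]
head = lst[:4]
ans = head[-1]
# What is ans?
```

lst has length 8. The slice lst[:4] selects indices [0, 1, 2, 3] (0->7, 1->14, 2->1, 3->2), giving [7, 14, 1, 2]. So head = [7, 14, 1, 2]. Then head[-1] = 2.

2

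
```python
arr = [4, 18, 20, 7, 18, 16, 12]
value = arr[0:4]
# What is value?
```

arr has length 7. The slice arr[0:4] selects indices [0, 1, 2, 3] (0->4, 1->18, 2->20, 3->7), giving [4, 18, 20, 7].

[4, 18, 20, 7]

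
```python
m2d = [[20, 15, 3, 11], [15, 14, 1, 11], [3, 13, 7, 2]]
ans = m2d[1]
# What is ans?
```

m2d has 3 rows. Row 1 is [15, 14, 1, 11].

[15, 14, 1, 11]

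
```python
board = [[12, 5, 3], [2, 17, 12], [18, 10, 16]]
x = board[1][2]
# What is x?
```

board[1] = [2, 17, 12]. Taking column 2 of that row yields 12.

12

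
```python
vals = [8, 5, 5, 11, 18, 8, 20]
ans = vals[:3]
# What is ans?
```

vals has length 7. The slice vals[:3] selects indices [0, 1, 2] (0->8, 1->5, 2->5), giving [8, 5, 5].

[8, 5, 5]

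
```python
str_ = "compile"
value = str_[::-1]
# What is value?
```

str_ has length 7. The slice str_[::-1] selects indices [6, 5, 4, 3, 2, 1, 0] (6->'e', 5->'l', 4->'i', 3->'p', 2->'m', 1->'o', 0->'c'), giving 'elipmoc'.

'elipmoc'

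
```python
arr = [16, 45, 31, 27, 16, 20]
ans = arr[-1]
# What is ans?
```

arr has length 6. Negative index -1 maps to positive index 6 + (-1) = 5. arr[5] = 20.

20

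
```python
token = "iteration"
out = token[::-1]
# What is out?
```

token has length 9. The slice token[::-1] selects indices [8, 7, 6, 5, 4, 3, 2, 1, 0] (8->'n', 7->'o', 6->'i', 5->'t', 4->'a', 3->'r', 2->'e', 1->'t', 0->'i'), giving 'noitareti'.

'noitareti'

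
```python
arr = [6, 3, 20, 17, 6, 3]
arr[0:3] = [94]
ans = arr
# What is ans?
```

arr starts as [6, 3, 20, 17, 6, 3] (length 6). The slice arr[0:3] covers indices [0, 1, 2] with values [6, 3, 20]. Replacing that slice with [94] (different length) produces [94, 17, 6, 3].

[94, 17, 6, 3]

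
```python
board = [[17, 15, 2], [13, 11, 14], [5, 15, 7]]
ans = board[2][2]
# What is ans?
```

board[2] = [5, 15, 7]. Taking column 2 of that row yields 7.

7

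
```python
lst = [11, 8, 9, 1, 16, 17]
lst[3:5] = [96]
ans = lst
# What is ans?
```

lst starts as [11, 8, 9, 1, 16, 17] (length 6). The slice lst[3:5] covers indices [3, 4] with values [1, 16]. Replacing that slice with [96] (different length) produces [11, 8, 9, 96, 17].

[11, 8, 9, 96, 17]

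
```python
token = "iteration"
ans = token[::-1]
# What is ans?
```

token has length 9. The slice token[::-1] selects indices [8, 7, 6, 5, 4, 3, 2, 1, 0] (8->'n', 7->'o', 6->'i', 5->'t', 4->'a', 3->'r', 2->'e', 1->'t', 0->'i'), giving 'noitareti'.

'noitareti'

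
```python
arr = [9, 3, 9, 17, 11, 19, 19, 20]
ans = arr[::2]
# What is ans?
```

arr has length 8. The slice arr[::2] selects indices [0, 2, 4, 6] (0->9, 2->9, 4->11, 6->19), giving [9, 9, 11, 19].

[9, 9, 11, 19]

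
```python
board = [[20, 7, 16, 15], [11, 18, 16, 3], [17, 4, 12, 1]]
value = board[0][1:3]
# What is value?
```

board[0] = [20, 7, 16, 15]. board[0] has length 4. The slice board[0][1:3] selects indices [1, 2] (1->7, 2->16), giving [7, 16].

[7, 16]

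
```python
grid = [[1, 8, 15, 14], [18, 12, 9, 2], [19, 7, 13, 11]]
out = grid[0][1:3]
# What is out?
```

grid[0] = [1, 8, 15, 14]. grid[0] has length 4. The slice grid[0][1:3] selects indices [1, 2] (1->8, 2->15), giving [8, 15].

[8, 15]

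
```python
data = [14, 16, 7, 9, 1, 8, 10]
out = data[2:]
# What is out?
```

data has length 7. The slice data[2:] selects indices [2, 3, 4, 5, 6] (2->7, 3->9, 4->1, 5->8, 6->10), giving [7, 9, 1, 8, 10].

[7, 9, 1, 8, 10]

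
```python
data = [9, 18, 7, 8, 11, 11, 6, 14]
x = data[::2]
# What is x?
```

data has length 8. The slice data[::2] selects indices [0, 2, 4, 6] (0->9, 2->7, 4->11, 6->6), giving [9, 7, 11, 6].

[9, 7, 11, 6]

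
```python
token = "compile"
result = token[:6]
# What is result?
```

token has length 7. The slice token[:6] selects indices [0, 1, 2, 3, 4, 5] (0->'c', 1->'o', 2->'m', 3->'p', 4->'i', 5->'l'), giving 'compil'.

'compil'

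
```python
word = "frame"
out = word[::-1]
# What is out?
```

word has length 5. The slice word[::-1] selects indices [4, 3, 2, 1, 0] (4->'e', 3->'m', 2->'a', 1->'r', 0->'f'), giving 'emarf'.

'emarf'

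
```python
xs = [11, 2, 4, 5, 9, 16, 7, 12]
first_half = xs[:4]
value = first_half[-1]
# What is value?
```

xs has length 8. The slice xs[:4] selects indices [0, 1, 2, 3] (0->11, 1->2, 2->4, 3->5), giving [11, 2, 4, 5]. So first_half = [11, 2, 4, 5]. Then first_half[-1] = 5.

5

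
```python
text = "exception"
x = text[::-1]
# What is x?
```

text has length 9. The slice text[::-1] selects indices [8, 7, 6, 5, 4, 3, 2, 1, 0] (8->'n', 7->'o', 6->'i', 5->'t', 4->'p', 3->'e', 2->'c', 1->'x', 0->'e'), giving 'noitpecxe'.

'noitpecxe'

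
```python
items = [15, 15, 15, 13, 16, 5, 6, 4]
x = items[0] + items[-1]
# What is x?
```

items has length 8. items[0] = 15.
items has length 8. Negative index -1 maps to positive index 8 + (-1) = 7. items[7] = 4.
Sum: 15 + 4 = 19.

19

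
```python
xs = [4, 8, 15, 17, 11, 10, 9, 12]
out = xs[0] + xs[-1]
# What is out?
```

xs has length 8. xs[0] = 4.
xs has length 8. Negative index -1 maps to positive index 8 + (-1) = 7. xs[7] = 12.
Sum: 4 + 12 = 16.

16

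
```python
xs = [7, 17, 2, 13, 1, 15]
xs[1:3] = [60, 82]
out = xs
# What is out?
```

xs starts as [7, 17, 2, 13, 1, 15] (length 6). The slice xs[1:3] covers indices [1, 2] with values [17, 2]. Replacing that slice with [60, 82] (same length) produces [7, 60, 82, 13, 1, 15].

[7, 60, 82, 13, 1, 15]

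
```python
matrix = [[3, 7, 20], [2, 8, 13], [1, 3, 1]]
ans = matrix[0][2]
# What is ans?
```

matrix[0] = [3, 7, 20]. Taking column 2 of that row yields 20.

20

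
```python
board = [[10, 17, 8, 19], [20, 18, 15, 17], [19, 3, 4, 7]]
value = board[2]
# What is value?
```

board has 3 rows. Row 2 is [19, 3, 4, 7].

[19, 3, 4, 7]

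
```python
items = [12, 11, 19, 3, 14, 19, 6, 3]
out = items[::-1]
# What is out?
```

items has length 8. The slice items[::-1] selects indices [7, 6, 5, 4, 3, 2, 1, 0] (7->3, 6->6, 5->19, 4->14, 3->3, 2->19, 1->11, 0->12), giving [3, 6, 19, 14, 3, 19, 11, 12].

[3, 6, 19, 14, 3, 19, 11, 12]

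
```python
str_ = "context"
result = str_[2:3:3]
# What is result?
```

str_ has length 7. The slice str_[2:3:3] selects indices [2] (2->'n'), giving 'n'.

'n'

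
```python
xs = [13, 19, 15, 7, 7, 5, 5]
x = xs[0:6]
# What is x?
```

xs has length 7. The slice xs[0:6] selects indices [0, 1, 2, 3, 4, 5] (0->13, 1->19, 2->15, 3->7, 4->7, 5->5), giving [13, 19, 15, 7, 7, 5].

[13, 19, 15, 7, 7, 5]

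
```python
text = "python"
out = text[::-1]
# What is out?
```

text has length 6. The slice text[::-1] selects indices [5, 4, 3, 2, 1, 0] (5->'n', 4->'o', 3->'h', 2->'t', 1->'y', 0->'p'), giving 'nohtyp'.

'nohtyp'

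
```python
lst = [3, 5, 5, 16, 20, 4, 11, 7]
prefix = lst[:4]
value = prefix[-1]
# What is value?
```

lst has length 8. The slice lst[:4] selects indices [0, 1, 2, 3] (0->3, 1->5, 2->5, 3->16), giving [3, 5, 5, 16]. So prefix = [3, 5, 5, 16]. Then prefix[-1] = 16.

16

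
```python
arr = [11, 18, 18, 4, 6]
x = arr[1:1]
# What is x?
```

arr has length 5. The slice arr[1:1] resolves to an empty index range, so the result is [].

[]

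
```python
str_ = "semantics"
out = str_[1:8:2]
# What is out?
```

str_ has length 9. The slice str_[1:8:2] selects indices [1, 3, 5, 7] (1->'e', 3->'a', 5->'t', 7->'c'), giving 'eatc'.

'eatc'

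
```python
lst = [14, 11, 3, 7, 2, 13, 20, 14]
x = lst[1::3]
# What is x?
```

lst has length 8. The slice lst[1::3] selects indices [1, 4, 7] (1->11, 4->2, 7->14), giving [11, 2, 14].

[11, 2, 14]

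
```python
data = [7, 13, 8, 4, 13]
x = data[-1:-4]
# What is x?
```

data has length 5. The slice data[-1:-4] resolves to an empty index range, so the result is [].

[]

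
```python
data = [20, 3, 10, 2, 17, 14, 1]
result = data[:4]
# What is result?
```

data has length 7. The slice data[:4] selects indices [0, 1, 2, 3] (0->20, 1->3, 2->10, 3->2), giving [20, 3, 10, 2].

[20, 3, 10, 2]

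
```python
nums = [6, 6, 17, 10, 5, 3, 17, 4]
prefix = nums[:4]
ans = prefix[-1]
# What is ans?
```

nums has length 8. The slice nums[:4] selects indices [0, 1, 2, 3] (0->6, 1->6, 2->17, 3->10), giving [6, 6, 17, 10]. So prefix = [6, 6, 17, 10]. Then prefix[-1] = 10.

10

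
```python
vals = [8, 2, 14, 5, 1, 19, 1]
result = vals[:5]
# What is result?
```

vals has length 7. The slice vals[:5] selects indices [0, 1, 2, 3, 4] (0->8, 1->2, 2->14, 3->5, 4->1), giving [8, 2, 14, 5, 1].

[8, 2, 14, 5, 1]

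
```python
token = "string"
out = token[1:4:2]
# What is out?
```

token has length 6. The slice token[1:4:2] selects indices [1, 3] (1->'t', 3->'i'), giving 'ti'.

'ti'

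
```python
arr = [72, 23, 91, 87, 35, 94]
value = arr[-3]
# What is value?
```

arr has length 6. Negative index -3 maps to positive index 6 + (-3) = 3. arr[3] = 87.

87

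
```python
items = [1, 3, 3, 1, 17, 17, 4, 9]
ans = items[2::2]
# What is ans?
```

items has length 8. The slice items[2::2] selects indices [2, 4, 6] (2->3, 4->17, 6->4), giving [3, 17, 4].

[3, 17, 4]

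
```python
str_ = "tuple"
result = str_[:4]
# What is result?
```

str_ has length 5. The slice str_[:4] selects indices [0, 1, 2, 3] (0->'t', 1->'u', 2->'p', 3->'l'), giving 'tupl'.

'tupl'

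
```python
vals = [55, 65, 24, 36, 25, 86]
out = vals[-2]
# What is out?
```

vals has length 6. Negative index -2 maps to positive index 6 + (-2) = 4. vals[4] = 25.

25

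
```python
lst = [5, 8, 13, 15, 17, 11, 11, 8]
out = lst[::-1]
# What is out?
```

lst has length 8. The slice lst[::-1] selects indices [7, 6, 5, 4, 3, 2, 1, 0] (7->8, 6->11, 5->11, 4->17, 3->15, 2->13, 1->8, 0->5), giving [8, 11, 11, 17, 15, 13, 8, 5].

[8, 11, 11, 17, 15, 13, 8, 5]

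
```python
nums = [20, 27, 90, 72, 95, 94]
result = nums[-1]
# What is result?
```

nums has length 6. Negative index -1 maps to positive index 6 + (-1) = 5. nums[5] = 94.

94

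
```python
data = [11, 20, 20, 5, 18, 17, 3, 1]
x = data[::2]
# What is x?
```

data has length 8. The slice data[::2] selects indices [0, 2, 4, 6] (0->11, 2->20, 4->18, 6->3), giving [11, 20, 18, 3].

[11, 20, 18, 3]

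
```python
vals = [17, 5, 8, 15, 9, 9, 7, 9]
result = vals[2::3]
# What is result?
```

vals has length 8. The slice vals[2::3] selects indices [2, 5] (2->8, 5->9), giving [8, 9].

[8, 9]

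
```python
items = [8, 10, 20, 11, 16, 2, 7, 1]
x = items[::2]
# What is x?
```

items has length 8. The slice items[::2] selects indices [0, 2, 4, 6] (0->8, 2->20, 4->16, 6->7), giving [8, 20, 16, 7].

[8, 20, 16, 7]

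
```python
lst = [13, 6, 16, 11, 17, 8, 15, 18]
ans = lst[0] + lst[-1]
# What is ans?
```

lst has length 8. lst[0] = 13.
lst has length 8. Negative index -1 maps to positive index 8 + (-1) = 7. lst[7] = 18.
Sum: 13 + 18 = 31.

31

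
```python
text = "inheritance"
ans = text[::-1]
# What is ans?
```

text has length 11. The slice text[::-1] selects indices [10, 9, 8, 7, 6, 5, 4, 3, 2, 1, 0] (10->'e', 9->'c', 8->'n', 7->'a', 6->'t', 5->'i', 4->'r', 3->'e', 2->'h', 1->'n', 0->'i'), giving 'ecnatirehni'.

'ecnatirehni'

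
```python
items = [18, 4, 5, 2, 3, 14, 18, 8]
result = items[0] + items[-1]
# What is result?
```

items has length 8. items[0] = 18.
items has length 8. Negative index -1 maps to positive index 8 + (-1) = 7. items[7] = 8.
Sum: 18 + 8 = 26.

26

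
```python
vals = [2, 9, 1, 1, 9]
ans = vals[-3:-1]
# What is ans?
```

vals has length 5. The slice vals[-3:-1] selects indices [2, 3] (2->1, 3->1), giving [1, 1].

[1, 1]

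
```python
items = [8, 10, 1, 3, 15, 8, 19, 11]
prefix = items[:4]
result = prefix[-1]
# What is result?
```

items has length 8. The slice items[:4] selects indices [0, 1, 2, 3] (0->8, 1->10, 2->1, 3->3), giving [8, 10, 1, 3]. So prefix = [8, 10, 1, 3]. Then prefix[-1] = 3.

3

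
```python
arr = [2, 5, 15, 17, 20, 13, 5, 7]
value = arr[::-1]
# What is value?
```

arr has length 8. The slice arr[::-1] selects indices [7, 6, 5, 4, 3, 2, 1, 0] (7->7, 6->5, 5->13, 4->20, 3->17, 2->15, 1->5, 0->2), giving [7, 5, 13, 20, 17, 15, 5, 2].

[7, 5, 13, 20, 17, 15, 5, 2]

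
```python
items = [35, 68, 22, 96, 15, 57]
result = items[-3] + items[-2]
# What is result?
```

items has length 6. Negative index -3 maps to positive index 6 + (-3) = 3. items[3] = 96.
items has length 6. Negative index -2 maps to positive index 6 + (-2) = 4. items[4] = 15.
Sum: 96 + 15 = 111.

111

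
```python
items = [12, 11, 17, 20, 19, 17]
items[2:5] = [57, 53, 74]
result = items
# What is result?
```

items starts as [12, 11, 17, 20, 19, 17] (length 6). The slice items[2:5] covers indices [2, 3, 4] with values [17, 20, 19]. Replacing that slice with [57, 53, 74] (same length) produces [12, 11, 57, 53, 74, 17].

[12, 11, 57, 53, 74, 17]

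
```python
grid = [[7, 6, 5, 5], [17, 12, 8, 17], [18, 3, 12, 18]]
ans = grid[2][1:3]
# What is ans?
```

grid[2] = [18, 3, 12, 18]. grid[2] has length 4. The slice grid[2][1:3] selects indices [1, 2] (1->3, 2->12), giving [3, 12].

[3, 12]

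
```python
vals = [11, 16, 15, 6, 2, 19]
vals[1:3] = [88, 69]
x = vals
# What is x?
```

vals starts as [11, 16, 15, 6, 2, 19] (length 6). The slice vals[1:3] covers indices [1, 2] with values [16, 15]. Replacing that slice with [88, 69] (same length) produces [11, 88, 69, 6, 2, 19].

[11, 88, 69, 6, 2, 19]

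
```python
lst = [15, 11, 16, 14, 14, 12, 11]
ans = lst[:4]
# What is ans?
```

lst has length 7. The slice lst[:4] selects indices [0, 1, 2, 3] (0->15, 1->11, 2->16, 3->14), giving [15, 11, 16, 14].

[15, 11, 16, 14]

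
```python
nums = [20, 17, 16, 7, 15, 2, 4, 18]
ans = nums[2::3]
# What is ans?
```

nums has length 8. The slice nums[2::3] selects indices [2, 5] (2->16, 5->2), giving [16, 2].

[16, 2]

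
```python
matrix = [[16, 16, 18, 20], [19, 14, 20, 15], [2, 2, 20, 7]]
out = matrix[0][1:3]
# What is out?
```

matrix[0] = [16, 16, 18, 20]. matrix[0] has length 4. The slice matrix[0][1:3] selects indices [1, 2] (1->16, 2->18), giving [16, 18].

[16, 18]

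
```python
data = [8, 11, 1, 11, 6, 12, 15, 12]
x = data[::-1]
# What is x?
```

data has length 8. The slice data[::-1] selects indices [7, 6, 5, 4, 3, 2, 1, 0] (7->12, 6->15, 5->12, 4->6, 3->11, 2->1, 1->11, 0->8), giving [12, 15, 12, 6, 11, 1, 11, 8].

[12, 15, 12, 6, 11, 1, 11, 8]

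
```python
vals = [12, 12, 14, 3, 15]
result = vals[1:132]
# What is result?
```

vals has length 5. The slice vals[1:132] selects indices [1, 2, 3, 4] (1->12, 2->14, 3->3, 4->15), giving [12, 14, 3, 15].

[12, 14, 3, 15]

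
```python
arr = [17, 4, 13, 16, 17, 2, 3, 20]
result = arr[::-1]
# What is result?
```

arr has length 8. The slice arr[::-1] selects indices [7, 6, 5, 4, 3, 2, 1, 0] (7->20, 6->3, 5->2, 4->17, 3->16, 2->13, 1->4, 0->17), giving [20, 3, 2, 17, 16, 13, 4, 17].

[20, 3, 2, 17, 16, 13, 4, 17]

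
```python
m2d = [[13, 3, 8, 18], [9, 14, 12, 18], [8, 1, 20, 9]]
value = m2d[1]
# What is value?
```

m2d has 3 rows. Row 1 is [9, 14, 12, 18].

[9, 14, 12, 18]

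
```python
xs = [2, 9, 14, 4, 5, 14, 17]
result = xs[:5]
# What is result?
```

xs has length 7. The slice xs[:5] selects indices [0, 1, 2, 3, 4] (0->2, 1->9, 2->14, 3->4, 4->5), giving [2, 9, 14, 4, 5].

[2, 9, 14, 4, 5]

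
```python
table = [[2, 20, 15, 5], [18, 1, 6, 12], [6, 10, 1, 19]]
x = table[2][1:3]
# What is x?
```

table[2] = [6, 10, 1, 19]. table[2] has length 4. The slice table[2][1:3] selects indices [1, 2] (1->10, 2->1), giving [10, 1].

[10, 1]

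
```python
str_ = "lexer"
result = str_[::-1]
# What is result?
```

str_ has length 5. The slice str_[::-1] selects indices [4, 3, 2, 1, 0] (4->'r', 3->'e', 2->'x', 1->'e', 0->'l'), giving 'rexel'.

'rexel'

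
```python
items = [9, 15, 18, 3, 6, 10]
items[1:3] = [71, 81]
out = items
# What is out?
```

items starts as [9, 15, 18, 3, 6, 10] (length 6). The slice items[1:3] covers indices [1, 2] with values [15, 18]. Replacing that slice with [71, 81] (same length) produces [9, 71, 81, 3, 6, 10].

[9, 71, 81, 3, 6, 10]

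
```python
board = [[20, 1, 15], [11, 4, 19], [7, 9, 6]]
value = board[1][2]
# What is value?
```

board[1] = [11, 4, 19]. Taking column 2 of that row yields 19.

19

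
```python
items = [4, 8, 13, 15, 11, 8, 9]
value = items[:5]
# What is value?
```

items has length 7. The slice items[:5] selects indices [0, 1, 2, 3, 4] (0->4, 1->8, 2->13, 3->15, 4->11), giving [4, 8, 13, 15, 11].

[4, 8, 13, 15, 11]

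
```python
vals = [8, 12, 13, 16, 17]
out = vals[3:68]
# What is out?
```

vals has length 5. The slice vals[3:68] selects indices [3, 4] (3->16, 4->17), giving [16, 17].

[16, 17]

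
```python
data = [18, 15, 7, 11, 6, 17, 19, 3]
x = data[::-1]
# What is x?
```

data has length 8. The slice data[::-1] selects indices [7, 6, 5, 4, 3, 2, 1, 0] (7->3, 6->19, 5->17, 4->6, 3->11, 2->7, 1->15, 0->18), giving [3, 19, 17, 6, 11, 7, 15, 18].

[3, 19, 17, 6, 11, 7, 15, 18]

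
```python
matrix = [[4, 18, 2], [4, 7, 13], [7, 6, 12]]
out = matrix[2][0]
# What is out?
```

matrix[2] = [7, 6, 12]. Taking column 0 of that row yields 7.

7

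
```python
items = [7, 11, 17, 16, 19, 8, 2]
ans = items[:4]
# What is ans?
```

items has length 7. The slice items[:4] selects indices [0, 1, 2, 3] (0->7, 1->11, 2->17, 3->16), giving [7, 11, 17, 16].

[7, 11, 17, 16]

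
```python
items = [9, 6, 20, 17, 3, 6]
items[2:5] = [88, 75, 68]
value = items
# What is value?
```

items starts as [9, 6, 20, 17, 3, 6] (length 6). The slice items[2:5] covers indices [2, 3, 4] with values [20, 17, 3]. Replacing that slice with [88, 75, 68] (same length) produces [9, 6, 88, 75, 68, 6].

[9, 6, 88, 75, 68, 6]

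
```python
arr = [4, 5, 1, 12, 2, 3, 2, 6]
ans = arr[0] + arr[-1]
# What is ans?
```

arr has length 8. arr[0] = 4.
arr has length 8. Negative index -1 maps to positive index 8 + (-1) = 7. arr[7] = 6.
Sum: 4 + 6 = 10.

10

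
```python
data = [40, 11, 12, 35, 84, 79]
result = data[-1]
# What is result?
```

data has length 6. Negative index -1 maps to positive index 6 + (-1) = 5. data[5] = 79.

79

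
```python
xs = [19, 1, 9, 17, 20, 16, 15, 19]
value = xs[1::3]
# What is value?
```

xs has length 8. The slice xs[1::3] selects indices [1, 4, 7] (1->1, 4->20, 7->19), giving [1, 20, 19].

[1, 20, 19]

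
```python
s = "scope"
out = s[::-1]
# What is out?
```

s has length 5. The slice s[::-1] selects indices [4, 3, 2, 1, 0] (4->'e', 3->'p', 2->'o', 1->'c', 0->'s'), giving 'epocs'.

'epocs'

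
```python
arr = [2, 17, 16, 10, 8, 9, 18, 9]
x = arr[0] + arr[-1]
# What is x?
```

arr has length 8. arr[0] = 2.
arr has length 8. Negative index -1 maps to positive index 8 + (-1) = 7. arr[7] = 9.
Sum: 2 + 9 = 11.

11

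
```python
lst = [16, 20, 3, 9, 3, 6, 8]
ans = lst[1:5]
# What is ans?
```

lst has length 7. The slice lst[1:5] selects indices [1, 2, 3, 4] (1->20, 2->3, 3->9, 4->3), giving [20, 3, 9, 3].

[20, 3, 9, 3]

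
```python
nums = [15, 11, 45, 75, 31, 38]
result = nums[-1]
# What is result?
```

nums has length 6. Negative index -1 maps to positive index 6 + (-1) = 5. nums[5] = 38.

38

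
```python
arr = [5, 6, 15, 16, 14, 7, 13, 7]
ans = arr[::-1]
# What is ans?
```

arr has length 8. The slice arr[::-1] selects indices [7, 6, 5, 4, 3, 2, 1, 0] (7->7, 6->13, 5->7, 4->14, 3->16, 2->15, 1->6, 0->5), giving [7, 13, 7, 14, 16, 15, 6, 5].

[7, 13, 7, 14, 16, 15, 6, 5]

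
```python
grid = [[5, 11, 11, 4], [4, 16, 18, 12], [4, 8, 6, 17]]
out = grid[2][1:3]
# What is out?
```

grid[2] = [4, 8, 6, 17]. grid[2] has length 4. The slice grid[2][1:3] selects indices [1, 2] (1->8, 2->6), giving [8, 6].

[8, 6]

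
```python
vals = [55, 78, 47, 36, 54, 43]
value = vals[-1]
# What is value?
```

vals has length 6. Negative index -1 maps to positive index 6 + (-1) = 5. vals[5] = 43.

43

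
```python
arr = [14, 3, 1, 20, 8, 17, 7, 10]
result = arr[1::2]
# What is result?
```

arr has length 8. The slice arr[1::2] selects indices [1, 3, 5, 7] (1->3, 3->20, 5->17, 7->10), giving [3, 20, 17, 10].

[3, 20, 17, 10]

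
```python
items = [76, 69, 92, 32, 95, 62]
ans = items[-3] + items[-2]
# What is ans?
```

items has length 6. Negative index -3 maps to positive index 6 + (-3) = 3. items[3] = 32.
items has length 6. Negative index -2 maps to positive index 6 + (-2) = 4. items[4] = 95.
Sum: 32 + 95 = 127.

127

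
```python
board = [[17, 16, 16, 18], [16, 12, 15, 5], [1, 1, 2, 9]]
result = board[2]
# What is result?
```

board has 3 rows. Row 2 is [1, 1, 2, 9].

[1, 1, 2, 9]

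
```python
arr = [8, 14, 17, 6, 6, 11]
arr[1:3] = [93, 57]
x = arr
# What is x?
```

arr starts as [8, 14, 17, 6, 6, 11] (length 6). The slice arr[1:3] covers indices [1, 2] with values [14, 17]. Replacing that slice with [93, 57] (same length) produces [8, 93, 57, 6, 6, 11].

[8, 93, 57, 6, 6, 11]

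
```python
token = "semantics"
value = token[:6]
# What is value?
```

token has length 9. The slice token[:6] selects indices [0, 1, 2, 3, 4, 5] (0->'s', 1->'e', 2->'m', 3->'a', 4->'n', 5->'t'), giving 'semant'.

'semant'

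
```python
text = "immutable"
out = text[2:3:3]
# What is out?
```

text has length 9. The slice text[2:3:3] selects indices [2] (2->'m'), giving 'm'.

'm'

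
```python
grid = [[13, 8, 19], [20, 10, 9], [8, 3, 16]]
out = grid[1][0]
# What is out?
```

grid[1] = [20, 10, 9]. Taking column 0 of that row yields 20.

20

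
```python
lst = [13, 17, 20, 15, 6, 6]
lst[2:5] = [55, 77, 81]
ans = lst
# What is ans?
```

lst starts as [13, 17, 20, 15, 6, 6] (length 6). The slice lst[2:5] covers indices [2, 3, 4] with values [20, 15, 6]. Replacing that slice with [55, 77, 81] (same length) produces [13, 17, 55, 77, 81, 6].

[13, 17, 55, 77, 81, 6]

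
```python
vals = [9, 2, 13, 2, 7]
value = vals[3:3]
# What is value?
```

vals has length 5. The slice vals[3:3] resolves to an empty index range, so the result is [].

[]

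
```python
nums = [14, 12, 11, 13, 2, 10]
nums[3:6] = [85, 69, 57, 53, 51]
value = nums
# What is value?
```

nums starts as [14, 12, 11, 13, 2, 10] (length 6). The slice nums[3:6] covers indices [3, 4, 5] with values [13, 2, 10]. Replacing that slice with [85, 69, 57, 53, 51] (different length) produces [14, 12, 11, 85, 69, 57, 53, 51].

[14, 12, 11, 85, 69, 57, 53, 51]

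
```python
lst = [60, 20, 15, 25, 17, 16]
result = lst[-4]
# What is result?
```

lst has length 6. Negative index -4 maps to positive index 6 + (-4) = 2. lst[2] = 15.

15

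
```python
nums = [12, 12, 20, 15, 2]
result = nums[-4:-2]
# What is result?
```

nums has length 5. The slice nums[-4:-2] selects indices [1, 2] (1->12, 2->20), giving [12, 20].

[12, 20]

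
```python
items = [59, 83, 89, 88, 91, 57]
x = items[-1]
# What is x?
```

items has length 6. Negative index -1 maps to positive index 6 + (-1) = 5. items[5] = 57.

57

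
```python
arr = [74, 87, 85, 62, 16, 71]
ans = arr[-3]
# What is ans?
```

arr has length 6. Negative index -3 maps to positive index 6 + (-3) = 3. arr[3] = 62.

62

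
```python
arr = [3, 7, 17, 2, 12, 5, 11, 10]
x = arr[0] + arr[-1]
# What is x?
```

arr has length 8. arr[0] = 3.
arr has length 8. Negative index -1 maps to positive index 8 + (-1) = 7. arr[7] = 10.
Sum: 3 + 10 = 13.

13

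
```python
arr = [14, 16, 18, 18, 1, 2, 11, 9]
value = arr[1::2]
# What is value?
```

arr has length 8. The slice arr[1::2] selects indices [1, 3, 5, 7] (1->16, 3->18, 5->2, 7->9), giving [16, 18, 2, 9].

[16, 18, 2, 9]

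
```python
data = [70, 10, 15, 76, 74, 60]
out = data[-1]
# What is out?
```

data has length 6. Negative index -1 maps to positive index 6 + (-1) = 5. data[5] = 60.

60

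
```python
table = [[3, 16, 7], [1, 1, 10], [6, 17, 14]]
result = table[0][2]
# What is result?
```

table[0] = [3, 16, 7]. Taking column 2 of that row yields 7.

7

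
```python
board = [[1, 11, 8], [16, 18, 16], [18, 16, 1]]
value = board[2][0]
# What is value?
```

board[2] = [18, 16, 1]. Taking column 0 of that row yields 18.

18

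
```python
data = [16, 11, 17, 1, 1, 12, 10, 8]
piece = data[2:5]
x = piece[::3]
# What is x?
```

data has length 8. The slice data[2:5] selects indices [2, 3, 4] (2->17, 3->1, 4->1), giving [17, 1, 1]. So piece = [17, 1, 1]. piece has length 3. The slice piece[::3] selects indices [0] (0->17), giving [17].

[17]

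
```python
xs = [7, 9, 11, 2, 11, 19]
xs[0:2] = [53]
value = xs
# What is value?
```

xs starts as [7, 9, 11, 2, 11, 19] (length 6). The slice xs[0:2] covers indices [0, 1] with values [7, 9]. Replacing that slice with [53] (different length) produces [53, 11, 2, 11, 19].

[53, 11, 2, 11, 19]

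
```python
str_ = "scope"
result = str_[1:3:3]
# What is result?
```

str_ has length 5. The slice str_[1:3:3] selects indices [1] (1->'c'), giving 'c'.

'c'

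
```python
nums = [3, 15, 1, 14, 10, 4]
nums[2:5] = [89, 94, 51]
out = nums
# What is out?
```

nums starts as [3, 15, 1, 14, 10, 4] (length 6). The slice nums[2:5] covers indices [2, 3, 4] with values [1, 14, 10]. Replacing that slice with [89, 94, 51] (same length) produces [3, 15, 89, 94, 51, 4].

[3, 15, 89, 94, 51, 4]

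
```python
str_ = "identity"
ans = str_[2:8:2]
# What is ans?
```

str_ has length 8. The slice str_[2:8:2] selects indices [2, 4, 6] (2->'e', 4->'t', 6->'t'), giving 'ett'.

'ett'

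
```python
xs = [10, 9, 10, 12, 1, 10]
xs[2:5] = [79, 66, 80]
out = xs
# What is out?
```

xs starts as [10, 9, 10, 12, 1, 10] (length 6). The slice xs[2:5] covers indices [2, 3, 4] with values [10, 12, 1]. Replacing that slice with [79, 66, 80] (same length) produces [10, 9, 79, 66, 80, 10].

[10, 9, 79, 66, 80, 10]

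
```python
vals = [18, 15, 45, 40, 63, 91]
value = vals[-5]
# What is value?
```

vals has length 6. Negative index -5 maps to positive index 6 + (-5) = 1. vals[1] = 15.

15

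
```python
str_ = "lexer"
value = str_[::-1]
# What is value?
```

str_ has length 5. The slice str_[::-1] selects indices [4, 3, 2, 1, 0] (4->'r', 3->'e', 2->'x', 1->'e', 0->'l'), giving 'rexel'.

'rexel'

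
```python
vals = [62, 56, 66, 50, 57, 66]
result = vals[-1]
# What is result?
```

vals has length 6. Negative index -1 maps to positive index 6 + (-1) = 5. vals[5] = 66.

66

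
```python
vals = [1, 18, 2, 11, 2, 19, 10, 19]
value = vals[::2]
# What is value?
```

vals has length 8. The slice vals[::2] selects indices [0, 2, 4, 6] (0->1, 2->2, 4->2, 6->10), giving [1, 2, 2, 10].

[1, 2, 2, 10]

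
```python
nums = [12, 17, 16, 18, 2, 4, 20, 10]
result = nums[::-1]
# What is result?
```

nums has length 8. The slice nums[::-1] selects indices [7, 6, 5, 4, 3, 2, 1, 0] (7->10, 6->20, 5->4, 4->2, 3->18, 2->16, 1->17, 0->12), giving [10, 20, 4, 2, 18, 16, 17, 12].

[10, 20, 4, 2, 18, 16, 17, 12]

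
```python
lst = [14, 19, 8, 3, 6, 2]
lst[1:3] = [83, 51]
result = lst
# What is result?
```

lst starts as [14, 19, 8, 3, 6, 2] (length 6). The slice lst[1:3] covers indices [1, 2] with values [19, 8]. Replacing that slice with [83, 51] (same length) produces [14, 83, 51, 3, 6, 2].

[14, 83, 51, 3, 6, 2]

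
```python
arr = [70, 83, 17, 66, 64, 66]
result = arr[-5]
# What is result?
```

arr has length 6. Negative index -5 maps to positive index 6 + (-5) = 1. arr[1] = 83.

83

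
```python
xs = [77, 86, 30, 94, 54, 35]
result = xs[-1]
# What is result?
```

xs has length 6. Negative index -1 maps to positive index 6 + (-1) = 5. xs[5] = 35.

35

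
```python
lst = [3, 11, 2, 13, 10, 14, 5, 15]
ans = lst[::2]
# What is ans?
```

lst has length 8. The slice lst[::2] selects indices [0, 2, 4, 6] (0->3, 2->2, 4->10, 6->5), giving [3, 2, 10, 5].

[3, 2, 10, 5]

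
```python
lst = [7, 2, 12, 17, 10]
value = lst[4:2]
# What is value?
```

lst has length 5. The slice lst[4:2] resolves to an empty index range, so the result is [].

[]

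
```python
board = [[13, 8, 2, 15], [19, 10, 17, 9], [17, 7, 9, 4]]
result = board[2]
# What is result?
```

board has 3 rows. Row 2 is [17, 7, 9, 4].

[17, 7, 9, 4]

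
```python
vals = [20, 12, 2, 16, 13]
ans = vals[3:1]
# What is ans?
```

vals has length 5. The slice vals[3:1] resolves to an empty index range, so the result is [].

[]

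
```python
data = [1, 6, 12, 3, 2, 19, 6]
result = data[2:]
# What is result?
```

data has length 7. The slice data[2:] selects indices [2, 3, 4, 5, 6] (2->12, 3->3, 4->2, 5->19, 6->6), giving [12, 3, 2, 19, 6].

[12, 3, 2, 19, 6]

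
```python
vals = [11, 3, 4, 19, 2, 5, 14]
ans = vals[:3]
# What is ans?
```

vals has length 7. The slice vals[:3] selects indices [0, 1, 2] (0->11, 1->3, 2->4), giving [11, 3, 4].

[11, 3, 4]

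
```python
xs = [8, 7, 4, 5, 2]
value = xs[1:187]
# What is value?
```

xs has length 5. The slice xs[1:187] selects indices [1, 2, 3, 4] (1->7, 2->4, 3->5, 4->2), giving [7, 4, 5, 2].

[7, 4, 5, 2]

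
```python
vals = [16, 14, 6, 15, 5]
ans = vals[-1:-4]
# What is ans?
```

vals has length 5. The slice vals[-1:-4] resolves to an empty index range, so the result is [].

[]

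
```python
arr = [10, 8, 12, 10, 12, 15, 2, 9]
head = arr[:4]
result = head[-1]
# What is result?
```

arr has length 8. The slice arr[:4] selects indices [0, 1, 2, 3] (0->10, 1->8, 2->12, 3->10), giving [10, 8, 12, 10]. So head = [10, 8, 12, 10]. Then head[-1] = 10.

10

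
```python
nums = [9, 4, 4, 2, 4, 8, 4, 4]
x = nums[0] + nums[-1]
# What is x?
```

nums has length 8. nums[0] = 9.
nums has length 8. Negative index -1 maps to positive index 8 + (-1) = 7. nums[7] = 4.
Sum: 9 + 4 = 13.

13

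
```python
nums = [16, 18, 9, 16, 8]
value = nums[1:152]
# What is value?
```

nums has length 5. The slice nums[1:152] selects indices [1, 2, 3, 4] (1->18, 2->9, 3->16, 4->8), giving [18, 9, 16, 8].

[18, 9, 16, 8]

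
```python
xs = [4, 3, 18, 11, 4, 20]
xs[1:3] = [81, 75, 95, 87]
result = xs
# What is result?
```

xs starts as [4, 3, 18, 11, 4, 20] (length 6). The slice xs[1:3] covers indices [1, 2] with values [3, 18]. Replacing that slice with [81, 75, 95, 87] (different length) produces [4, 81, 75, 95, 87, 11, 4, 20].

[4, 81, 75, 95, 87, 11, 4, 20]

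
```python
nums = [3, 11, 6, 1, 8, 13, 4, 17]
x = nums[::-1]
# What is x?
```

nums has length 8. The slice nums[::-1] selects indices [7, 6, 5, 4, 3, 2, 1, 0] (7->17, 6->4, 5->13, 4->8, 3->1, 2->6, 1->11, 0->3), giving [17, 4, 13, 8, 1, 6, 11, 3].

[17, 4, 13, 8, 1, 6, 11, 3]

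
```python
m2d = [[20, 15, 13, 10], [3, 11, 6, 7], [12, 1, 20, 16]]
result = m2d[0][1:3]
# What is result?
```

m2d[0] = [20, 15, 13, 10]. m2d[0] has length 4. The slice m2d[0][1:3] selects indices [1, 2] (1->15, 2->13), giving [15, 13].

[15, 13]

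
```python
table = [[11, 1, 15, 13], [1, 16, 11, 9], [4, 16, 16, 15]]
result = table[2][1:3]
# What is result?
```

table[2] = [4, 16, 16, 15]. table[2] has length 4. The slice table[2][1:3] selects indices [1, 2] (1->16, 2->16), giving [16, 16].

[16, 16]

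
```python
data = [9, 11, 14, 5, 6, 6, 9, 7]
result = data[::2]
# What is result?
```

data has length 8. The slice data[::2] selects indices [0, 2, 4, 6] (0->9, 2->14, 4->6, 6->9), giving [9, 14, 6, 9].

[9, 14, 6, 9]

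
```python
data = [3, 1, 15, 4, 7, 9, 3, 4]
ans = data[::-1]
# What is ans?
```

data has length 8. The slice data[::-1] selects indices [7, 6, 5, 4, 3, 2, 1, 0] (7->4, 6->3, 5->9, 4->7, 3->4, 2->15, 1->1, 0->3), giving [4, 3, 9, 7, 4, 15, 1, 3].

[4, 3, 9, 7, 4, 15, 1, 3]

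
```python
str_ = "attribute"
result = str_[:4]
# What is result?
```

str_ has length 9. The slice str_[:4] selects indices [0, 1, 2, 3] (0->'a', 1->'t', 2->'t', 3->'r'), giving 'attr'.

'attr'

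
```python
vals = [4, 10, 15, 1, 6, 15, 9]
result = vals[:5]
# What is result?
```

vals has length 7. The slice vals[:5] selects indices [0, 1, 2, 3, 4] (0->4, 1->10, 2->15, 3->1, 4->6), giving [4, 10, 15, 1, 6].

[4, 10, 15, 1, 6]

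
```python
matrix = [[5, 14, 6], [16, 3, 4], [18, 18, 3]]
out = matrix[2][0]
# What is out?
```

matrix[2] = [18, 18, 3]. Taking column 0 of that row yields 18.

18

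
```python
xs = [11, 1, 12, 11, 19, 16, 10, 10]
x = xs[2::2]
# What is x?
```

xs has length 8. The slice xs[2::2] selects indices [2, 4, 6] (2->12, 4->19, 6->10), giving [12, 19, 10].

[12, 19, 10]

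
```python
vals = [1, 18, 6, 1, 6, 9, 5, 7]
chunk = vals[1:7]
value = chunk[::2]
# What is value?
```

vals has length 8. The slice vals[1:7] selects indices [1, 2, 3, 4, 5, 6] (1->18, 2->6, 3->1, 4->6, 5->9, 6->5), giving [18, 6, 1, 6, 9, 5]. So chunk = [18, 6, 1, 6, 9, 5]. chunk has length 6. The slice chunk[::2] selects indices [0, 2, 4] (0->18, 2->1, 4->9), giving [18, 1, 9].

[18, 1, 9]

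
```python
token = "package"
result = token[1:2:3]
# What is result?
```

token has length 7. The slice token[1:2:3] selects indices [1] (1->'a'), giving 'a'.

'a'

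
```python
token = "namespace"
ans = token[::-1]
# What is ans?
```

token has length 9. The slice token[::-1] selects indices [8, 7, 6, 5, 4, 3, 2, 1, 0] (8->'e', 7->'c', 6->'a', 5->'p', 4->'s', 3->'e', 2->'m', 1->'a', 0->'n'), giving 'ecapseman'.

'ecapseman'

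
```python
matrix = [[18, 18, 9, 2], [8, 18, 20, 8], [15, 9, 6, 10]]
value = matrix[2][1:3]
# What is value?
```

matrix[2] = [15, 9, 6, 10]. matrix[2] has length 4. The slice matrix[2][1:3] selects indices [1, 2] (1->9, 2->6), giving [9, 6].

[9, 6]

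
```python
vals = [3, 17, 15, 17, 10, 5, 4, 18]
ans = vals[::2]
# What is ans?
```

vals has length 8. The slice vals[::2] selects indices [0, 2, 4, 6] (0->3, 2->15, 4->10, 6->4), giving [3, 15, 10, 4].

[3, 15, 10, 4]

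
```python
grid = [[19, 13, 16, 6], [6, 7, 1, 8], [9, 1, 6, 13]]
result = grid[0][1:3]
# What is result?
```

grid[0] = [19, 13, 16, 6]. grid[0] has length 4. The slice grid[0][1:3] selects indices [1, 2] (1->13, 2->16), giving [13, 16].

[13, 16]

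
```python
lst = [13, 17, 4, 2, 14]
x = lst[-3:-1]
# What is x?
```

lst has length 5. The slice lst[-3:-1] selects indices [2, 3] (2->4, 3->2), giving [4, 2].

[4, 2]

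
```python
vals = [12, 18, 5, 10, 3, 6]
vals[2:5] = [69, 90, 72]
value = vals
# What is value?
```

vals starts as [12, 18, 5, 10, 3, 6] (length 6). The slice vals[2:5] covers indices [2, 3, 4] with values [5, 10, 3]. Replacing that slice with [69, 90, 72] (same length) produces [12, 18, 69, 90, 72, 6].

[12, 18, 69, 90, 72, 6]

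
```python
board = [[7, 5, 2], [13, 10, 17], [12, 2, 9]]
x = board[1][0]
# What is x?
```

board[1] = [13, 10, 17]. Taking column 0 of that row yields 13.

13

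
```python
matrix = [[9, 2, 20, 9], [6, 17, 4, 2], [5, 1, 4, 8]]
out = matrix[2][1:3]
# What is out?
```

matrix[2] = [5, 1, 4, 8]. matrix[2] has length 4. The slice matrix[2][1:3] selects indices [1, 2] (1->1, 2->4), giving [1, 4].

[1, 4]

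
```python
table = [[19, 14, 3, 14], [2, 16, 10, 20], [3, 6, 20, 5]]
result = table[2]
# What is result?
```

table has 3 rows. Row 2 is [3, 6, 20, 5].

[3, 6, 20, 5]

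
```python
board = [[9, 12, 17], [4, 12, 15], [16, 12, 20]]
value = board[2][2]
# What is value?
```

board[2] = [16, 12, 20]. Taking column 2 of that row yields 20.

20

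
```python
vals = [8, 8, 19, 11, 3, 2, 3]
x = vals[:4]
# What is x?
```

vals has length 7. The slice vals[:4] selects indices [0, 1, 2, 3] (0->8, 1->8, 2->19, 3->11), giving [8, 8, 19, 11].

[8, 8, 19, 11]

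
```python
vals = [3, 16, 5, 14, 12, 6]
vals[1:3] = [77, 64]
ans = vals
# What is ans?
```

vals starts as [3, 16, 5, 14, 12, 6] (length 6). The slice vals[1:3] covers indices [1, 2] with values [16, 5]. Replacing that slice with [77, 64] (same length) produces [3, 77, 64, 14, 12, 6].

[3, 77, 64, 14, 12, 6]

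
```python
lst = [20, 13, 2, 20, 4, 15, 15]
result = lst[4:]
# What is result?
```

lst has length 7. The slice lst[4:] selects indices [4, 5, 6] (4->4, 5->15, 6->15), giving [4, 15, 15].

[4, 15, 15]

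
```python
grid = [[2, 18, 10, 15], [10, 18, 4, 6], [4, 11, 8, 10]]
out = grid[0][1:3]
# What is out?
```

grid[0] = [2, 18, 10, 15]. grid[0] has length 4. The slice grid[0][1:3] selects indices [1, 2] (1->18, 2->10), giving [18, 10].

[18, 10]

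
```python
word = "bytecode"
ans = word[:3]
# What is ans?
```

word has length 8. The slice word[:3] selects indices [0, 1, 2] (0->'b', 1->'y', 2->'t'), giving 'byt'.

'byt'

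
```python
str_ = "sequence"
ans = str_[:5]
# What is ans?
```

str_ has length 8. The slice str_[:5] selects indices [0, 1, 2, 3, 4] (0->'s', 1->'e', 2->'q', 3->'u', 4->'e'), giving 'seque'.

'seque'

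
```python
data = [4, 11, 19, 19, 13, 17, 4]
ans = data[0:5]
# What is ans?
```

data has length 7. The slice data[0:5] selects indices [0, 1, 2, 3, 4] (0->4, 1->11, 2->19, 3->19, 4->13), giving [4, 11, 19, 19, 13].

[4, 11, 19, 19, 13]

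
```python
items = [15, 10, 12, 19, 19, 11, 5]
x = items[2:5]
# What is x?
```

items has length 7. The slice items[2:5] selects indices [2, 3, 4] (2->12, 3->19, 4->19), giving [12, 19, 19].

[12, 19, 19]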